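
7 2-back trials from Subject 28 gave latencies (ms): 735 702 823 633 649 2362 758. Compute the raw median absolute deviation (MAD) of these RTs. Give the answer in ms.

Sorted: 633, 649, 702, 735, 758, 823, 2362 → median = 735
|x − 735|: 0, 33, 88, 102, 86, 1627, 23
Sorted deviations: 0, 23, 33, 86, 88, 102, 1627 → MAD = 86

86 ms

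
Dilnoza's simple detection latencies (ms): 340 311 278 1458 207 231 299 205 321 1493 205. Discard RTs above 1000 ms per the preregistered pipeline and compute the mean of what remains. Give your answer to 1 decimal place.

266.3 ms

Excluded: 1458, 1493
Retained (n=9): Σ = 2397
Mean = 2397/9 = 266.3333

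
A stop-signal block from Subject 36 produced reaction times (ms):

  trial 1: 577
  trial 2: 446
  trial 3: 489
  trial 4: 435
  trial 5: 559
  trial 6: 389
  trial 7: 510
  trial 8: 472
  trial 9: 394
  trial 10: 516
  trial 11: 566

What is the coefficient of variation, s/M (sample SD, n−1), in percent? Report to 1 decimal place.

n = 11, Σ = 5353, M = 486.6364
Σ(x−M)² = 43760.545; s = √(43760.545/10) = 66.1518
CV = 66.1518 / 486.6364 = 0.13594 = 13.594%

13.6%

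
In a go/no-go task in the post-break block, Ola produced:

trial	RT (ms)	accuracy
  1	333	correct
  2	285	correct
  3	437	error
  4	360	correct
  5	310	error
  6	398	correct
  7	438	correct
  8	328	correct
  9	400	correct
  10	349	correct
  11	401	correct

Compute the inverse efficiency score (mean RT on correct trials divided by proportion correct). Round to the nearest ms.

447 ms

Correct trials (n=9): 333, 285, 360, 398, 438, 328, 400, 349, 401
Mean correct RT = 3292/9 = 365.7778 ms
Proportion correct = 9/11
IES = 365.7778 / (9/11) = 447.062 ms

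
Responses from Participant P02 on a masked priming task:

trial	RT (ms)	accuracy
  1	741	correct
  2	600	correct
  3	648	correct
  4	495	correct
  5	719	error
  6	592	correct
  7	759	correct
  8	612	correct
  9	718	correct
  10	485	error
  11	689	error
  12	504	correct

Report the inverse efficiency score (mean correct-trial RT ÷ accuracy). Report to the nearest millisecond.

Correct trials (n=9): 741, 600, 648, 495, 592, 759, 612, 718, 504
Mean correct RT = 5669/9 = 629.8889 ms
Proportion correct = 9/12
IES = 629.8889 / (9/12) = 839.852 ms

840 ms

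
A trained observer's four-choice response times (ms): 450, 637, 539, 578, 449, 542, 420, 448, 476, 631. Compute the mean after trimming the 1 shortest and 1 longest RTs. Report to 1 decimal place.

514.1 ms

Sorted: 420, 448, 449, 450, 476, 539, 542, 578, 631, 637
Drop lowest 1 (420) and highest 1 (637)
Remaining (n=8): Σ = 4113, mean = 4113/8 = 514.125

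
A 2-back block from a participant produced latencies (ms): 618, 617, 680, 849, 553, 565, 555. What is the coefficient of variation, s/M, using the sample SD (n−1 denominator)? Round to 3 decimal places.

n = 7, Σ = 4437, M = 633.8571
Σ(x−M)² = 66448.857; s = √(66448.857/6) = 105.2369
CV = 105.2369 / 633.8571 = 0.16603

0.166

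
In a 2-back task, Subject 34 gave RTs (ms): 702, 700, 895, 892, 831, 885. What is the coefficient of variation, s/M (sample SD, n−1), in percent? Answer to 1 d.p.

n = 6, Σ = 4905, M = 817.5000
Σ(x−M)² = 43441.500; s = √(43441.500/5) = 93.2111
CV = 93.2111 / 817.5000 = 0.11402 = 11.402%

11.4%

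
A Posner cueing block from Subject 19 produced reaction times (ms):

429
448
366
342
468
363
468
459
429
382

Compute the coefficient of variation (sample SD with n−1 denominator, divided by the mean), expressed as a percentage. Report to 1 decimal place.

n = 10, Σ = 4154, M = 415.4000
Σ(x−M)² = 20556.400; s = √(20556.400/9) = 47.7917
CV = 47.7917 / 415.4000 = 0.11505 = 11.505%

11.5%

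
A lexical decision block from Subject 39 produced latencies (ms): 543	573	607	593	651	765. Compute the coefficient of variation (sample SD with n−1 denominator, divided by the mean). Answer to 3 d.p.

0.127

n = 6, Σ = 3732, M = 622.0000
Σ(x−M)² = 30998.000; s = √(30998.000/5) = 78.7375
CV = 78.7375 / 622.0000 = 0.12659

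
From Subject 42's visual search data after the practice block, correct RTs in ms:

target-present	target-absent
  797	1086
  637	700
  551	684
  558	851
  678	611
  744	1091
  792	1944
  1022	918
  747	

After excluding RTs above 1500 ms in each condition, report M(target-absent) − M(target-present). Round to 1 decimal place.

target-absent: exclude 1944
M(target-present) = 6526/9 = 725.111
M(target-absent) = 5941/7 = 848.714
Difference = 848.714 − 725.111 = 123.603 ms

123.6 ms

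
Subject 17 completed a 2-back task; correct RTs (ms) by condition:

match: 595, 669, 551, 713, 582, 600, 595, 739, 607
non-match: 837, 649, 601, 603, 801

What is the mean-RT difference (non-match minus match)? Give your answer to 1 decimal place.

70.3 ms

M(match) = 5651/9 = 627.889
M(non-match) = 3491/5 = 698.200
Difference = 698.200 − 627.889 = 70.311 ms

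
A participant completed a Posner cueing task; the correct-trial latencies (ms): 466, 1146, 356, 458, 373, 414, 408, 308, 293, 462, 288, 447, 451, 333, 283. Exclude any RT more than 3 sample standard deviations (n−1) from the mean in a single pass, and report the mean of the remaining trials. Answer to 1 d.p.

381.4 ms

n = 15, ΣRT = 6486, M = 432.400
Σ(x−M)² = 610703.60; s = √(610703.60/14) = 208.858
Cutoffs: 432.400 ± 3·208.858 → [-194.2, 1059.0]
Outside: 1146 → excluded.
Retained (n=14): Σ = 5340, mean = 5340/14 = 381.429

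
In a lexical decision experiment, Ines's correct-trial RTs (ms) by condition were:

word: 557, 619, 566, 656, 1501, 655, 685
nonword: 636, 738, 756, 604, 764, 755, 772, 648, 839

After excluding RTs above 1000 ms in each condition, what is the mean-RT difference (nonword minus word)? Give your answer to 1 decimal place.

100.6 ms

word: exclude 1501
M(word) = 3738/6 = 623.000
M(nonword) = 6512/9 = 723.556
Difference = 723.556 − 623.000 = 100.556 ms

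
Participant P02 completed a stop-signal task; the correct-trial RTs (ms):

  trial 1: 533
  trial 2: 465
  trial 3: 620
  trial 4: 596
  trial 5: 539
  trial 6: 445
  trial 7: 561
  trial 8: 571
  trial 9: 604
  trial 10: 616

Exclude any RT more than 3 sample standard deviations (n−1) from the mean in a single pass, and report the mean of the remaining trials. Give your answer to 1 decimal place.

n = 10, ΣRT = 5550, M = 555.000
Σ(x−M)² = 33260.00; s = √(33260.00/9) = 60.791
Cutoffs: 555.000 ± 3·60.791 → [372.6, 737.4]
No RTs fall outside the cutoffs; all 10 retained. Mean = 5550/10 = 555.000

555.0 ms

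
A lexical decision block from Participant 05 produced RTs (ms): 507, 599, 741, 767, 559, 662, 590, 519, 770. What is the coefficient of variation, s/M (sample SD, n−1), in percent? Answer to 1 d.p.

16.4%

n = 9, Σ = 5714, M = 634.8889
Σ(x−M)² = 86550.889; s = √(86550.889/8) = 104.0138
CV = 104.0138 / 634.8889 = 0.16383 = 16.383%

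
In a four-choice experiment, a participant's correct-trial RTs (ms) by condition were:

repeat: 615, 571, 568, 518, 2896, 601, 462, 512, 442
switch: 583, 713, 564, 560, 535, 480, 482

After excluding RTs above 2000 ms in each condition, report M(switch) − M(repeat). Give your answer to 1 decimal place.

repeat: exclude 2896
M(repeat) = 4289/8 = 536.125
M(switch) = 3917/7 = 559.571
Difference = 559.571 − 536.125 = 23.446 ms

23.4 ms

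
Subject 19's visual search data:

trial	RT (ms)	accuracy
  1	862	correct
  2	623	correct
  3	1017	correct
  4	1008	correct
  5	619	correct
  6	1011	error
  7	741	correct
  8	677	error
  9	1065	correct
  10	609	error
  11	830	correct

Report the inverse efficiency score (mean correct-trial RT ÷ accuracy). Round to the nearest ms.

Correct trials (n=8): 862, 623, 1017, 1008, 619, 741, 1065, 830
Mean correct RT = 6765/8 = 845.6250 ms
Proportion correct = 8/11
IES = 845.6250 / (8/11) = 1162.734 ms

1163 ms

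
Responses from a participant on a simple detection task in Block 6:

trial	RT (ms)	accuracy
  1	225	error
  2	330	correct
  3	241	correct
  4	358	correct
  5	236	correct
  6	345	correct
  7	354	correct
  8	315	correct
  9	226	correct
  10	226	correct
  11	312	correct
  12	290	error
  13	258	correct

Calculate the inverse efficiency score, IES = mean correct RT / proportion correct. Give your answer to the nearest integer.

Correct trials (n=11): 330, 241, 358, 236, 345, 354, 315, 226, 226, 312, 258
Mean correct RT = 3201/11 = 291.0000 ms
Proportion correct = 11/13
IES = 291.0000 / (11/13) = 343.909 ms

344 ms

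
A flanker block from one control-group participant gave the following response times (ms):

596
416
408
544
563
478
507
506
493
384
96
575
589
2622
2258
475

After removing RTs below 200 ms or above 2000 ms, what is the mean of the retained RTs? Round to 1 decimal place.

Excluded: 96, 2258, 2622
Retained (n=13): Σ = 6534
Mean = 6534/13 = 502.6154

502.6 ms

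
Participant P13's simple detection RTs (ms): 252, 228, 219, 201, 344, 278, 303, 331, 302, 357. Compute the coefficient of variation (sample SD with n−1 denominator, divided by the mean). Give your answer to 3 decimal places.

n = 10, Σ = 2815, M = 281.5000
Σ(x−M)² = 27070.500; s = √(27070.500/9) = 54.8437
CV = 54.8437 / 281.5000 = 0.19483

0.195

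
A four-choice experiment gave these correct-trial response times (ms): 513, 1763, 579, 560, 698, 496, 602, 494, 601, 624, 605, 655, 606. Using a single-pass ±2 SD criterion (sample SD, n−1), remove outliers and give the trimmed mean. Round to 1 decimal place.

586.1 ms

n = 13, ΣRT = 8796, M = 676.615
Σ(x−M)² = 1321193.08; s = √(1321193.08/12) = 331.812
Cutoffs: 676.615 ± 2·331.812 → [13.0, 1340.2]
Outside: 1763 → excluded.
Retained (n=12): Σ = 7033, mean = 7033/12 = 586.083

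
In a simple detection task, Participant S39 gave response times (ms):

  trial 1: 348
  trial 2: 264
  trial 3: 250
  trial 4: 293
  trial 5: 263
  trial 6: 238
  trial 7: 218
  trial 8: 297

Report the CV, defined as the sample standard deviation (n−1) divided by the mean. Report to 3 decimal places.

0.150

n = 8, Σ = 2171, M = 271.3750
Σ(x−M)² = 11539.875; s = √(11539.875/7) = 40.6024
CV = 40.6024 / 271.3750 = 0.14962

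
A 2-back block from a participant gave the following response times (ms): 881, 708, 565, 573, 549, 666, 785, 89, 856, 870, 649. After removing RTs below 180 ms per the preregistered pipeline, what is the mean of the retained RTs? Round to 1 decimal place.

Excluded: 89
Retained (n=10): Σ = 7102
Mean = 7102/10 = 710.2000

710.2 ms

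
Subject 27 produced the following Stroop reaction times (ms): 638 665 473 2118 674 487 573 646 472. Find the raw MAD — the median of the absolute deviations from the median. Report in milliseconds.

65 ms

Sorted: 472, 473, 487, 573, 638, 646, 665, 674, 2118 → median = 638
|x − 638|: 0, 27, 165, 1480, 36, 151, 65, 8, 166
Sorted deviations: 0, 8, 27, 36, 65, 151, 165, 166, 1480 → MAD = 65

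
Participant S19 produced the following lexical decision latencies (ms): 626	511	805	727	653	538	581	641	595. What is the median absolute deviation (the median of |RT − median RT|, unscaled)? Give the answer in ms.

Sorted: 511, 538, 581, 595, 626, 641, 653, 727, 805 → median = 626
|x − 626|: 0, 115, 179, 101, 27, 88, 45, 15, 31
Sorted deviations: 0, 15, 27, 31, 45, 88, 101, 115, 179 → MAD = 45

45 ms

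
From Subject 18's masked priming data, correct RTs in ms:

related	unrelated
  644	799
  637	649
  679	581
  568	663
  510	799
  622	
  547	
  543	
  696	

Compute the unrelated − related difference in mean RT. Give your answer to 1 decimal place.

M(related) = 5446/9 = 605.111
M(unrelated) = 3491/5 = 698.200
Difference = 698.200 − 605.111 = 93.089 ms

93.1 ms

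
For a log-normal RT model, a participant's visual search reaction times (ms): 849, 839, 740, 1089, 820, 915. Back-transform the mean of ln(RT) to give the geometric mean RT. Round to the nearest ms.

ln(RT): 6.7441, 6.7322, 6.6067, 6.9930, 6.7093, 6.8189
Mean ln(RT) = 40.6042/6 = 6.76736
Geometric mean = exp(6.76736) = 869.02 ms

869 ms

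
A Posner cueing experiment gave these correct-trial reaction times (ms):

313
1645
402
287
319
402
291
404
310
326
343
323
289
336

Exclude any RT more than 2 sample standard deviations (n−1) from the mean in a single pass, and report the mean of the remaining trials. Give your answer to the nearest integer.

334 ms

n = 14, ΣRT = 5990, M = 427.857
Σ(x−M)² = 1617135.71; s = √(1617135.71/13) = 352.697
Cutoffs: 427.857 ± 2·352.697 → [-277.5, 1133.3]
Outside: 1645 → excluded.
Retained (n=13): Σ = 4345, mean = 4345/13 = 334.231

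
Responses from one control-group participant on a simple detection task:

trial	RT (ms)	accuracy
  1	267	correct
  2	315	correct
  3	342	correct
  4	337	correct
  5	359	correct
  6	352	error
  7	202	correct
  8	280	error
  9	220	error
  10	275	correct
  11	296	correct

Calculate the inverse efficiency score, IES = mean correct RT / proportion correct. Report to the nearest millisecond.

411 ms

Correct trials (n=8): 267, 315, 342, 337, 359, 202, 275, 296
Mean correct RT = 2393/8 = 299.1250 ms
Proportion correct = 8/11
IES = 299.1250 / (8/11) = 411.297 ms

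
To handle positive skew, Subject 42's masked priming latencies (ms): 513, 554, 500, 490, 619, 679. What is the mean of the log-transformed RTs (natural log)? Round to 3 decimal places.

6.319

ln(RT): 6.2403, 6.3172, 6.2146, 6.1944, 6.4281, 6.5206
Σ ln(RT) = 37.9152
Mean = 37.9152/6 = 6.31920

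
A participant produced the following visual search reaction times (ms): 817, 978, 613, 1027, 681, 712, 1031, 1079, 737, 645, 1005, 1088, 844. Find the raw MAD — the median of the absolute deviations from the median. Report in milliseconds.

Sorted: 613, 645, 681, 712, 737, 817, 844, 978, 1005, 1027, 1031, 1079, 1088 → median = 844
|x − 844|: 27, 134, 231, 183, 163, 132, 187, 235, 107, 199, 161, 244, 0
Sorted deviations: 0, 27, 107, 132, 134, 161, 163, 183, 187, 199, 231, 235, 244 → MAD = 163

163 ms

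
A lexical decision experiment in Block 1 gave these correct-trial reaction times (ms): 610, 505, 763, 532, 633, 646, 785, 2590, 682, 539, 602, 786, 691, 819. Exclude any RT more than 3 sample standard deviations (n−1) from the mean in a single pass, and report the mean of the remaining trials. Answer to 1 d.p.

n = 14, ΣRT = 11183, M = 798.786
Σ(x−M)² = 3585914.36; s = √(3585914.36/13) = 525.204
Cutoffs: 798.786 ± 3·525.204 → [-776.8, 2374.4]
Outside: 2590 → excluded.
Retained (n=13): Σ = 8593, mean = 8593/13 = 661.000

661.0 ms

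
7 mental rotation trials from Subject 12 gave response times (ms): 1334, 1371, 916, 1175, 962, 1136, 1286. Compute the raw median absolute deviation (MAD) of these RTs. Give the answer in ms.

Sorted: 916, 962, 1136, 1175, 1286, 1334, 1371 → median = 1175
|x − 1175|: 159, 196, 259, 0, 213, 39, 111
Sorted deviations: 0, 39, 111, 159, 196, 213, 259 → MAD = 159

159 ms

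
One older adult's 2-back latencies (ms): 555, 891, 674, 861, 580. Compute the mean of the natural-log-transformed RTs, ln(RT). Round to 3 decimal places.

6.549

ln(RT): 6.3190, 6.7923, 6.5132, 6.7581, 6.3630
Σ ln(RT) = 32.7457
Mean = 32.7457/5 = 6.54913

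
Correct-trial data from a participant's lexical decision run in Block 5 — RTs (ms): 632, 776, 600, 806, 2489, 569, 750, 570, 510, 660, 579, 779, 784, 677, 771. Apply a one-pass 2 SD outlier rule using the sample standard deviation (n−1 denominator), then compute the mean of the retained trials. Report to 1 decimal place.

675.9 ms

n = 15, ΣRT = 11952, M = 796.800
Σ(x−M)² = 3199372.40; s = √(3199372.40/14) = 478.045
Cutoffs: 796.800 ± 2·478.045 → [-159.3, 1752.9]
Outside: 2489 → excluded.
Retained (n=14): Σ = 9463, mean = 9463/14 = 675.929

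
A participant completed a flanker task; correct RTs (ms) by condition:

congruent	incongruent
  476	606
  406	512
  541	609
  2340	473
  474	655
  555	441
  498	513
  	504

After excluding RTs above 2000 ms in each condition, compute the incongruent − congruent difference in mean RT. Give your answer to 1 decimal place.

47.5 ms

congruent: exclude 2340
M(congruent) = 2950/6 = 491.667
M(incongruent) = 4313/8 = 539.125
Difference = 539.125 − 491.667 = 47.458 ms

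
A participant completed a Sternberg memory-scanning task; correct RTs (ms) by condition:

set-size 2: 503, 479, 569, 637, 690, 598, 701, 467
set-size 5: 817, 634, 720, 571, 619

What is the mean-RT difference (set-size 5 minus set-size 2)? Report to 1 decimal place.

M(set-size 2) = 4644/8 = 580.500
M(set-size 5) = 3361/5 = 672.200
Difference = 672.200 − 580.500 = 91.700 ms

91.7 ms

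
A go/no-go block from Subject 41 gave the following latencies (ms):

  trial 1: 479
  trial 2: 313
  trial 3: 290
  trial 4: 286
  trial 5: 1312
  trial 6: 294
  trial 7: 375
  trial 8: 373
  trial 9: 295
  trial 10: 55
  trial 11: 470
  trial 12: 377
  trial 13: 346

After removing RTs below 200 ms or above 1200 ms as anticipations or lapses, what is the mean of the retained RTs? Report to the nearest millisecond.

354 ms

Excluded: 55, 1312
Retained (n=11): Σ = 3898
Mean = 3898/11 = 354.3636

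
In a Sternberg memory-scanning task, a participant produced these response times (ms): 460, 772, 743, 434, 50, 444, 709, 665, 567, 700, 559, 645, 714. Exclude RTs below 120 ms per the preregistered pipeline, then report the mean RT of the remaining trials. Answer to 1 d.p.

Excluded: 50
Retained (n=12): Σ = 7412
Mean = 7412/12 = 617.6667

617.7 ms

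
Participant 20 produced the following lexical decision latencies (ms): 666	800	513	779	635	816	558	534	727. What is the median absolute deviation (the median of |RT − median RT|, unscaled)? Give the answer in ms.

113 ms

Sorted: 513, 534, 558, 635, 666, 727, 779, 800, 816 → median = 666
|x − 666|: 0, 134, 153, 113, 31, 150, 108, 132, 61
Sorted deviations: 0, 31, 61, 108, 113, 132, 134, 150, 153 → MAD = 113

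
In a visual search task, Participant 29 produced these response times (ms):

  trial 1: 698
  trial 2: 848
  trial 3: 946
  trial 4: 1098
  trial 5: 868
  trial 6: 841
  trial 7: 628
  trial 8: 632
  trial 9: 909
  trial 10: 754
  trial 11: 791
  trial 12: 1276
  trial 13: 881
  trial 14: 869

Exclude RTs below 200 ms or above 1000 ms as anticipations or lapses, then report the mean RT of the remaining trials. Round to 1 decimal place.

805.4 ms

Excluded: 1098, 1276
Retained (n=12): Σ = 9665
Mean = 9665/12 = 805.4167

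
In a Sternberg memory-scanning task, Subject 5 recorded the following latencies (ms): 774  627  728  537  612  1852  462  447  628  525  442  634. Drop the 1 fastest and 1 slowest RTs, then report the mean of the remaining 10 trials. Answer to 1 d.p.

Sorted: 442, 447, 462, 525, 537, 612, 627, 628, 634, 728, 774, 1852
Drop lowest 1 (442) and highest 1 (1852)
Remaining (n=10): Σ = 5974, mean = 5974/10 = 597.400

597.4 ms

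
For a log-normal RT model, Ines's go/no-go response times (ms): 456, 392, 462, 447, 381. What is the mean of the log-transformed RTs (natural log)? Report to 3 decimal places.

6.055

ln(RT): 6.1225, 5.9713, 6.1356, 6.1026, 5.9428
Σ ln(RT) = 30.2747
Mean = 30.2747/5 = 6.05494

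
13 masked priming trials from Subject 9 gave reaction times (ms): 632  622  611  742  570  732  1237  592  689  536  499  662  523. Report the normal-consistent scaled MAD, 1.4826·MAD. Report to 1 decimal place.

Sorted: 499, 523, 536, 570, 592, 611, 622, 632, 662, 689, 732, 742, 1237 → median = 622
|x − 622| sorted: 0, 10, 11, 30, 40, 52, 67, 86, 99, 110, 120, 123, 615 → MAD = 67
Robust SD ≈ 1.4826 × 67 = 99.334

99.3 ms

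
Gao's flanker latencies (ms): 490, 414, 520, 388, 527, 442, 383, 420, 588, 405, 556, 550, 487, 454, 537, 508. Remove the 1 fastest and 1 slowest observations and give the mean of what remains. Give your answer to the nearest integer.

Sorted: 383, 388, 405, 414, 420, 442, 454, 487, 490, 508, 520, 527, 537, 550, 556, 588
Drop lowest 1 (383) and highest 1 (588)
Remaining (n=14): Σ = 6698, mean = 6698/14 = 478.429

478 ms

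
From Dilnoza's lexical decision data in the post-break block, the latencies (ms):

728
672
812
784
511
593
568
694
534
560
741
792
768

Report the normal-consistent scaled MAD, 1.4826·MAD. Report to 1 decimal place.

145.3 ms

Sorted: 511, 534, 560, 568, 593, 672, 694, 728, 741, 768, 784, 792, 812 → median = 694
|x − 694| sorted: 0, 22, 34, 47, 74, 90, 98, 101, 118, 126, 134, 160, 183 → MAD = 98
Robust SD ≈ 1.4826 × 98 = 145.295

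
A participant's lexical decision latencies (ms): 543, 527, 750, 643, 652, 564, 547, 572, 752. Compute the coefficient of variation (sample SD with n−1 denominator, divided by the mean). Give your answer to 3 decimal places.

0.142

n = 9, Σ = 5550, M = 616.6667
Σ(x−M)² = 61124.000; s = √(61124.000/8) = 87.4100
CV = 87.4100 / 616.6667 = 0.14175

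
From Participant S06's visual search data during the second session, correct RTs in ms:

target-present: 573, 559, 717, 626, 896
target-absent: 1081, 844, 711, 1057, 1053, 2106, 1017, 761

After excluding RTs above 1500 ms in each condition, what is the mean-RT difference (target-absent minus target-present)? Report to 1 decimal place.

target-absent: exclude 2106
M(target-present) = 3371/5 = 674.200
M(target-absent) = 6524/7 = 932.000
Difference = 932.000 − 674.200 = 257.800 ms

257.8 ms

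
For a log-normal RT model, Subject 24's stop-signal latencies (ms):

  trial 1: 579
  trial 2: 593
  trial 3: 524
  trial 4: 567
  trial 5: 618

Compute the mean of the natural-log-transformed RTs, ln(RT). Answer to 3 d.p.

ln(RT): 6.3613, 6.3852, 6.2615, 6.3404, 6.4265
Σ ln(RT) = 31.7748
Mean = 31.7748/5 = 6.35497

6.355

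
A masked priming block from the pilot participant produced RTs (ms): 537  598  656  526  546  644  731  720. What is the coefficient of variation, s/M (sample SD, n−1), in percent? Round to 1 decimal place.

13.1%

n = 8, Σ = 4958, M = 619.7500
Σ(x−M)² = 45877.500; s = √(45877.500/7) = 80.9563
CV = 80.9563 / 619.7500 = 0.13063 = 13.063%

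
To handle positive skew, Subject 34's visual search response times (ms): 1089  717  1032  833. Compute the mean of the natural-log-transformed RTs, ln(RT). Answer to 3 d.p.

ln(RT): 6.9930, 6.5751, 6.9393, 6.7250
Σ ln(RT) = 27.2324
Mean = 27.2324/4 = 6.80809

6.808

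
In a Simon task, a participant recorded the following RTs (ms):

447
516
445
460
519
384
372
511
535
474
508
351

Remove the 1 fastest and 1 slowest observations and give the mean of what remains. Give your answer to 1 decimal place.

463.6 ms

Sorted: 351, 372, 384, 445, 447, 460, 474, 508, 511, 516, 519, 535
Drop lowest 1 (351) and highest 1 (535)
Remaining (n=10): Σ = 4636, mean = 4636/10 = 463.600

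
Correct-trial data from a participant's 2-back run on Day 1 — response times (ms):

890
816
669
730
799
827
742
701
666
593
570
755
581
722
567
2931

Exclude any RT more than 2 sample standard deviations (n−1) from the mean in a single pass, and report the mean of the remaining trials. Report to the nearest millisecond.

n = 16, ΣRT = 13559, M = 847.438
Σ(x−M)² = 4773531.94; s = √(4773531.94/15) = 564.124
Cutoffs: 847.438 ± 2·564.124 → [-280.8, 1975.7]
Outside: 2931 → excluded.
Retained (n=15): Σ = 10628, mean = 10628/15 = 708.533

709 ms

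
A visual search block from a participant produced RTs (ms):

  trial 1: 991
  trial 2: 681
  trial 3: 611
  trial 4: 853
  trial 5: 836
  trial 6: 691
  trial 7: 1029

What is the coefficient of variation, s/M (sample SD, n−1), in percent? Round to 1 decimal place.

n = 7, Σ = 5692, M = 813.1429
Σ(x−M)² = 153580.857; s = √(153580.857/6) = 159.9900
CV = 159.9900 / 813.1429 = 0.19676 = 19.676%

19.7%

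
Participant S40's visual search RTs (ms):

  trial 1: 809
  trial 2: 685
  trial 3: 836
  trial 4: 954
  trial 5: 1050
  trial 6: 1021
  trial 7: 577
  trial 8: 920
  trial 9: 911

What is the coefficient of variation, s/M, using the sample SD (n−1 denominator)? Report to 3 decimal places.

n = 9, Σ = 7763, M = 862.5556
Σ(x−M)² = 190890.222; s = √(190890.222/8) = 154.4710
CV = 154.4710 / 862.5556 = 0.17909

0.179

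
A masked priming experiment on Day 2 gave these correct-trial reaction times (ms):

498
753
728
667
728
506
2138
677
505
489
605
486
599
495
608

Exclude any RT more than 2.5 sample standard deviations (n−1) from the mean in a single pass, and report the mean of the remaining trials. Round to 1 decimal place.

n = 15, ΣRT = 10482, M = 698.800
Σ(x−M)² = 2350314.40; s = √(2350314.40/14) = 409.731
Cutoffs: 698.800 ± 2.5·409.731 → [-325.5, 1723.1]
Outside: 2138 → excluded.
Retained (n=14): Σ = 8344, mean = 8344/14 = 596.000

596.0 ms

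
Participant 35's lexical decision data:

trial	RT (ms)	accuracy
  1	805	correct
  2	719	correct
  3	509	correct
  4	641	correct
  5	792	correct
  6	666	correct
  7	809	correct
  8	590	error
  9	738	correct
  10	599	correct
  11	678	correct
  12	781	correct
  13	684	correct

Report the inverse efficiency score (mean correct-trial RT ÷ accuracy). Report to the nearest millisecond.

Correct trials (n=12): 805, 719, 509, 641, 792, 666, 809, 738, 599, 678, 781, 684
Mean correct RT = 8421/12 = 701.7500 ms
Proportion correct = 12/13
IES = 701.7500 / (12/13) = 760.229 ms

760 ms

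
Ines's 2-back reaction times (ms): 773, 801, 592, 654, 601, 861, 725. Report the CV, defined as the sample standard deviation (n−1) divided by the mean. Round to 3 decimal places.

0.144

n = 7, Σ = 5007, M = 715.2857
Σ(x−M)² = 64021.429; s = √(64021.429/6) = 103.2968
CV = 103.2968 / 715.2857 = 0.14441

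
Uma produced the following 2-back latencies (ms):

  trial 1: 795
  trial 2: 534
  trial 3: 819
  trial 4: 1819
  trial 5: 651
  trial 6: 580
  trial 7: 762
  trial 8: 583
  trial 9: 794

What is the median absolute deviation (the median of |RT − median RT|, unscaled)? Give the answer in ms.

111 ms

Sorted: 534, 580, 583, 651, 762, 794, 795, 819, 1819 → median = 762
|x − 762|: 33, 228, 57, 1057, 111, 182, 0, 179, 32
Sorted deviations: 0, 32, 33, 57, 111, 179, 182, 228, 1057 → MAD = 111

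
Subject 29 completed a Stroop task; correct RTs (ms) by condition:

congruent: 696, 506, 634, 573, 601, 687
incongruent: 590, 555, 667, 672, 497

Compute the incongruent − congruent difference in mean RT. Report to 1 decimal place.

-20.0 ms

M(congruent) = 3697/6 = 616.167
M(incongruent) = 2981/5 = 596.200
Difference = 596.200 − 616.167 = -19.967 ms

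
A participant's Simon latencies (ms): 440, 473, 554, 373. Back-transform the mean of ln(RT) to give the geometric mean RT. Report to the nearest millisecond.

ln(RT): 6.0868, 6.1591, 6.3172, 5.9216
Mean ln(RT) = 24.4846/4 = 6.12115
Geometric mean = exp(6.12115) = 455.39 ms

455 ms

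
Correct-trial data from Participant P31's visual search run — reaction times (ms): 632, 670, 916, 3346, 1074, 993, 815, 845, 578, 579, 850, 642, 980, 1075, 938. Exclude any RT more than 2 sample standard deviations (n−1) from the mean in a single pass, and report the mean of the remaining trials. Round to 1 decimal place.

n = 15, ΣRT = 14933, M = 995.533
Σ(x−M)² = 6334429.73; s = √(6334429.73/14) = 672.651
Cutoffs: 995.533 ± 2·672.651 → [-349.8, 2340.8]
Outside: 3346 → excluded.
Retained (n=14): Σ = 11587, mean = 11587/14 = 827.643

827.6 ms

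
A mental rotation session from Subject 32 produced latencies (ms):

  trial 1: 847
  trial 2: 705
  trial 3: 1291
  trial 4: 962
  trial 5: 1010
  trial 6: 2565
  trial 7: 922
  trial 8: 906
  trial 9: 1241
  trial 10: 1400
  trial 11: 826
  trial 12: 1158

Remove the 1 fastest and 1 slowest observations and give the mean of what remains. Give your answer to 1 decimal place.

1056.3 ms

Sorted: 705, 826, 847, 906, 922, 962, 1010, 1158, 1241, 1291, 1400, 2565
Drop lowest 1 (705) and highest 1 (2565)
Remaining (n=10): Σ = 10563, mean = 10563/10 = 1056.300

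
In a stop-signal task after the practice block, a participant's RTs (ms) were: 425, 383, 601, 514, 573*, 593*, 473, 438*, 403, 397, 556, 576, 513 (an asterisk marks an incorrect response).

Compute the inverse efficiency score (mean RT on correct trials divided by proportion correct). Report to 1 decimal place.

629.3 ms

Correct trials (n=10): 425, 383, 601, 514, 473, 403, 397, 556, 576, 513
Mean correct RT = 4841/10 = 484.1000 ms
Proportion correct = 10/13
IES = 484.1000 / (10/13) = 629.330 ms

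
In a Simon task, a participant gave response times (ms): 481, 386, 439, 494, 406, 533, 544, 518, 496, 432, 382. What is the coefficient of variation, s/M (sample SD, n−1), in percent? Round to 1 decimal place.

n = 11, Σ = 5111, M = 464.6364
Σ(x−M)² = 34106.545; s = √(34106.545/10) = 58.4008
CV = 58.4008 / 464.6364 = 0.12569 = 12.569%

12.6%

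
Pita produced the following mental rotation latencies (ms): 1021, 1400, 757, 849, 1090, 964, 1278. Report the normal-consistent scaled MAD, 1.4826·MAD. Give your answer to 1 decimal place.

255.0 ms

Sorted: 757, 849, 964, 1021, 1090, 1278, 1400 → median = 1021
|x − 1021| sorted: 0, 57, 69, 172, 257, 264, 379 → MAD = 172
Robust SD ≈ 1.4826 × 172 = 255.007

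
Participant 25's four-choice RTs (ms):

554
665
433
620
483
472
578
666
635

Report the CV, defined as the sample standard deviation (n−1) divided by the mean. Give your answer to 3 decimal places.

0.154

n = 9, Σ = 5106, M = 567.3333
Σ(x−M)² = 61164.000; s = √(61164.000/8) = 87.4385
CV = 87.4385 / 567.3333 = 0.15412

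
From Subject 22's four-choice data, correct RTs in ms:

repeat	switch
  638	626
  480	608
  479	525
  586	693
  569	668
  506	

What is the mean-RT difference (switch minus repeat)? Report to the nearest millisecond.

81 ms

M(repeat) = 3258/6 = 543.000
M(switch) = 3120/5 = 624.000
Difference = 624.000 − 543.000 = 81.000 ms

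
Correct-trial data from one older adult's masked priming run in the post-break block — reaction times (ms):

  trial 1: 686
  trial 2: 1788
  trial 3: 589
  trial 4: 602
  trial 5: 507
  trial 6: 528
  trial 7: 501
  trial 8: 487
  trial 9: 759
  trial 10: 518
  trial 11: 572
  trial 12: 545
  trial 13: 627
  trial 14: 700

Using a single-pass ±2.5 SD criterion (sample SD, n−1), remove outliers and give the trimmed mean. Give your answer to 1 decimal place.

586.2 ms

n = 14, ΣRT = 9409, M = 672.071
Σ(x−M)² = 1429090.93; s = √(1429090.93/13) = 331.557
Cutoffs: 672.071 ± 2.5·331.557 → [-156.8, 1501.0]
Outside: 1788 → excluded.
Retained (n=13): Σ = 7621, mean = 7621/13 = 586.231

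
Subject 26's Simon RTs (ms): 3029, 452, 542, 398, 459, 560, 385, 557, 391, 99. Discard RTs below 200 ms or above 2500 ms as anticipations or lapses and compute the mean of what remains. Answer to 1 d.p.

468.0 ms

Excluded: 99, 3029
Retained (n=8): Σ = 3744
Mean = 3744/8 = 468.0000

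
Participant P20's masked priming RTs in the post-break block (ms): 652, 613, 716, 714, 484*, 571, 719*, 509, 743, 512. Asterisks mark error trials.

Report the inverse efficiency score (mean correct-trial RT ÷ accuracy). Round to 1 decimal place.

785.9 ms

Correct trials (n=8): 652, 613, 716, 714, 571, 509, 743, 512
Mean correct RT = 5030/8 = 628.7500 ms
Proportion correct = 8/10
IES = 628.7500 / (8/10) = 785.938 ms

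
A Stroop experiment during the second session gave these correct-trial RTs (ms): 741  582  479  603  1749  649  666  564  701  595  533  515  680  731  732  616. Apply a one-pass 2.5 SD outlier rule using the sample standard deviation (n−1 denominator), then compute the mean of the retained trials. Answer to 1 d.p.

n = 16, ΣRT = 11136, M = 696.000
Σ(x−M)² = 1278834.00; s = √(1278834.00/15) = 291.986
Cutoffs: 696.000 ± 2.5·291.986 → [-34.0, 1426.0]
Outside: 1749 → excluded.
Retained (n=15): Σ = 9387, mean = 9387/15 = 625.800

625.8 ms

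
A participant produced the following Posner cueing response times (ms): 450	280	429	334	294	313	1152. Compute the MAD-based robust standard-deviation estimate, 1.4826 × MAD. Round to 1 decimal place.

80.1 ms

Sorted: 280, 294, 313, 334, 429, 450, 1152 → median = 334
|x − 334| sorted: 0, 21, 40, 54, 95, 116, 818 → MAD = 54
Robust SD ≈ 1.4826 × 54 = 80.060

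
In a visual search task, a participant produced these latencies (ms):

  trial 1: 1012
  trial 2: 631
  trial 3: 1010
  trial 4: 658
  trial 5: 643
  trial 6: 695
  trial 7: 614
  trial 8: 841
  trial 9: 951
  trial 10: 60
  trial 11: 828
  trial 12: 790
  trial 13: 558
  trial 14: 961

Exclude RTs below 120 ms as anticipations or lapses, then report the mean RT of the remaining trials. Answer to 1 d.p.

784.0 ms

Excluded: 60
Retained (n=13): Σ = 10192
Mean = 10192/13 = 784.0000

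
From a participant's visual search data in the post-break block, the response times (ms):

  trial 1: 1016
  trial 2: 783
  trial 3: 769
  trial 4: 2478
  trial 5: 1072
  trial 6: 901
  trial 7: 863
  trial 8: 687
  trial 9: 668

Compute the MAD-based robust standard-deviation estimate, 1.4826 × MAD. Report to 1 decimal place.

226.8 ms

Sorted: 668, 687, 769, 783, 863, 901, 1016, 1072, 2478 → median = 863
|x − 863| sorted: 0, 38, 80, 94, 153, 176, 195, 209, 1615 → MAD = 153
Robust SD ≈ 1.4826 × 153 = 226.838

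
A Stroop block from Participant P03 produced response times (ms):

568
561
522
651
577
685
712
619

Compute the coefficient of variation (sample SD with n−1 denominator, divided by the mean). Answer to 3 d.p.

0.108

n = 8, Σ = 4895, M = 611.8750
Σ(x−M)² = 30760.875; s = √(30760.875/7) = 66.2904
CV = 66.2904 / 611.8750 = 0.10834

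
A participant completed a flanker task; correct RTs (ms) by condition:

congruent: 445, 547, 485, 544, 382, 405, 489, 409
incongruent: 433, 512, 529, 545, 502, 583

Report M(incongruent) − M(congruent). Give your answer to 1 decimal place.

54.1 ms

M(congruent) = 3706/8 = 463.250
M(incongruent) = 3104/6 = 517.333
Difference = 517.333 − 463.250 = 54.083 ms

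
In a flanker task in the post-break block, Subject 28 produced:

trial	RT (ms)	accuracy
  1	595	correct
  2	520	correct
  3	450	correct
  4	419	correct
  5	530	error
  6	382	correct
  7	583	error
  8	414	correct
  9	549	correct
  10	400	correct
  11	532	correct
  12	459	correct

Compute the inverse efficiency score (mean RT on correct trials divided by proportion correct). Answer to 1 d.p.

Correct trials (n=10): 595, 520, 450, 419, 382, 414, 549, 400, 532, 459
Mean correct RT = 4720/10 = 472.0000 ms
Proportion correct = 10/12
IES = 472.0000 / (10/12) = 566.400 ms

566.4 ms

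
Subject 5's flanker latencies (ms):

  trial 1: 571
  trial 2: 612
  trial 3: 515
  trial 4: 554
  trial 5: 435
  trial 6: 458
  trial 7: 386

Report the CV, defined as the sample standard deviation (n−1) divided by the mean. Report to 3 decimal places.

n = 7, Σ = 3531, M = 504.4286
Σ(x−M)² = 39573.714; s = √(39573.714/6) = 81.2134
CV = 81.2134 / 504.4286 = 0.16100

0.161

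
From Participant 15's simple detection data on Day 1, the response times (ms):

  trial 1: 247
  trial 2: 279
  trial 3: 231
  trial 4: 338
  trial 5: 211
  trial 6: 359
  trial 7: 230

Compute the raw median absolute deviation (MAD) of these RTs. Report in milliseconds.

32 ms

Sorted: 211, 230, 231, 247, 279, 338, 359 → median = 247
|x − 247|: 0, 32, 16, 91, 36, 112, 17
Sorted deviations: 0, 16, 17, 32, 36, 91, 112 → MAD = 32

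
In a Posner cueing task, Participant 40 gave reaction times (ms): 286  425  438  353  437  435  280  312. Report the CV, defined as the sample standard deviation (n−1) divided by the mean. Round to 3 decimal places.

0.191

n = 8, Σ = 2966, M = 370.7500
Σ(x−M)² = 35167.500; s = √(35167.500/7) = 70.8797
CV = 70.8797 / 370.7500 = 0.19118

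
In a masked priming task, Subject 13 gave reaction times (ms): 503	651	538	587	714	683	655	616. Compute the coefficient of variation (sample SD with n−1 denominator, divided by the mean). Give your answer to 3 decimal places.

n = 8, Σ = 4947, M = 618.3750
Σ(x−M)² = 36487.875; s = √(36487.875/7) = 72.1980
CV = 72.1980 / 618.3750 = 0.11675

0.117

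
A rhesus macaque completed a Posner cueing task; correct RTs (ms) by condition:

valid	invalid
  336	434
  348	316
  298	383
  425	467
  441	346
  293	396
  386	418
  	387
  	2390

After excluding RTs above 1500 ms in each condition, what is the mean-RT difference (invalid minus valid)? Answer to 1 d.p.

32.4 ms

invalid: exclude 2390
M(valid) = 2527/7 = 361.000
M(invalid) = 3147/8 = 393.375
Difference = 393.375 − 361.000 = 32.375 ms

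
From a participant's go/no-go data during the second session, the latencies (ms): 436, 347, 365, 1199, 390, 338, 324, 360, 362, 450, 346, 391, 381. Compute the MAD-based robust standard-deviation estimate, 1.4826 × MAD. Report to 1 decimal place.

Sorted: 324, 338, 346, 347, 360, 362, 365, 381, 390, 391, 436, 450, 1199 → median = 365
|x − 365| sorted: 0, 3, 5, 16, 18, 19, 25, 26, 27, 41, 71, 85, 834 → MAD = 25
Robust SD ≈ 1.4826 × 25 = 37.065

37.1 ms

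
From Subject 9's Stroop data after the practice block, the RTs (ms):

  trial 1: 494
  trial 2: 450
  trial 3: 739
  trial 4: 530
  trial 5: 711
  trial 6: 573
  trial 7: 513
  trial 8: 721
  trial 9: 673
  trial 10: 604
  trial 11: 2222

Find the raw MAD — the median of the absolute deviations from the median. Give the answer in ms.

107 ms

Sorted: 450, 494, 513, 530, 573, 604, 673, 711, 721, 739, 2222 → median = 604
|x − 604|: 110, 154, 135, 74, 107, 31, 91, 117, 69, 0, 1618
Sorted deviations: 0, 31, 69, 74, 91, 107, 110, 117, 135, 154, 1618 → MAD = 107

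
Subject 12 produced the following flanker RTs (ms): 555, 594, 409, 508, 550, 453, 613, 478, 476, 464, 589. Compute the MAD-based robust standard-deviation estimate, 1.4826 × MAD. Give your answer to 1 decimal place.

69.7 ms

Sorted: 409, 453, 464, 476, 478, 508, 550, 555, 589, 594, 613 → median = 508
|x − 508| sorted: 0, 30, 32, 42, 44, 47, 55, 81, 86, 99, 105 → MAD = 47
Robust SD ≈ 1.4826 × 47 = 69.682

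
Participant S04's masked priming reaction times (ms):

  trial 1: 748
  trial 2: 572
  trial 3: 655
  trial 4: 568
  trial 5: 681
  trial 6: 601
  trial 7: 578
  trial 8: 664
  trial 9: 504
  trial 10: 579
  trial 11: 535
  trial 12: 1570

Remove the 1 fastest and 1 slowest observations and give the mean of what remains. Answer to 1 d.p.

Sorted: 504, 535, 568, 572, 578, 579, 601, 655, 664, 681, 748, 1570
Drop lowest 1 (504) and highest 1 (1570)
Remaining (n=10): Σ = 6181, mean = 6181/10 = 618.100

618.1 ms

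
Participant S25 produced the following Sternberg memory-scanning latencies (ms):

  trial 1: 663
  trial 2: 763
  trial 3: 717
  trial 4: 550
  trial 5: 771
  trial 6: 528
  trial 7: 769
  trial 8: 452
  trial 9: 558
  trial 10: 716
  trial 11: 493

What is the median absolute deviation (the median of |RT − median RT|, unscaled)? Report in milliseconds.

106 ms

Sorted: 452, 493, 528, 550, 558, 663, 716, 717, 763, 769, 771 → median = 663
|x − 663|: 0, 100, 54, 113, 108, 135, 106, 211, 105, 53, 170
Sorted deviations: 0, 53, 54, 100, 105, 106, 108, 113, 135, 170, 211 → MAD = 106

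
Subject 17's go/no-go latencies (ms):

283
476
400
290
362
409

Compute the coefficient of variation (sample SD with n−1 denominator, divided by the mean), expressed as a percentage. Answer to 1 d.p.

n = 6, Σ = 2220, M = 370.0000
Σ(x−M)² = 27690.000; s = √(27690.000/5) = 74.4177
CV = 74.4177 / 370.0000 = 0.20113 = 20.113%

20.1%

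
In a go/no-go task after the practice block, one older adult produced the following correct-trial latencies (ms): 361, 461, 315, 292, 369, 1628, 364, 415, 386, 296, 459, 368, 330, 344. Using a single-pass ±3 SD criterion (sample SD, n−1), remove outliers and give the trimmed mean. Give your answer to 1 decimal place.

366.2 ms

n = 14, ΣRT = 6388, M = 456.286
Σ(x−M)² = 1513796.86; s = √(1513796.86/13) = 341.242
Cutoffs: 456.286 ± 3·341.242 → [-567.4, 1480.0]
Outside: 1628 → excluded.
Retained (n=13): Σ = 4760, mean = 4760/13 = 366.154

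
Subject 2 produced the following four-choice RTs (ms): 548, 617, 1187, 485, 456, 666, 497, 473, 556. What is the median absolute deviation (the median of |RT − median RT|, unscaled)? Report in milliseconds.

Sorted: 456, 473, 485, 497, 548, 556, 617, 666, 1187 → median = 548
|x − 548|: 0, 69, 639, 63, 92, 118, 51, 75, 8
Sorted deviations: 0, 8, 51, 63, 69, 75, 92, 118, 639 → MAD = 69

69 ms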